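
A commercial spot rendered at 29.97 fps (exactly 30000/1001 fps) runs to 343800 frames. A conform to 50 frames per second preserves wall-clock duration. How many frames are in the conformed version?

Target frames = source frames × (target rate / source rate) = 343800 × (50)/(30000/1001) = 343800 × 1001/600 = 573573.

573573 frames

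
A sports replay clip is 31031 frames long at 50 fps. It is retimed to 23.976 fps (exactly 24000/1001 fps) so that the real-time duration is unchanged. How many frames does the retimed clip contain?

14880 frames

Target frames = source frames × (target rate / source rate) = 31031 × (24000/1001)/(50) = 31031 × 480/1001 = 14880.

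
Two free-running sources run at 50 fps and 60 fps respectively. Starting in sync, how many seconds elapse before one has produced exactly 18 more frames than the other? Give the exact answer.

1.8 seconds

The gap grows by |60 − 50| = 10 frames per second.
Time for a 18-frame gap: 18 ÷ (10) = 1.8 s.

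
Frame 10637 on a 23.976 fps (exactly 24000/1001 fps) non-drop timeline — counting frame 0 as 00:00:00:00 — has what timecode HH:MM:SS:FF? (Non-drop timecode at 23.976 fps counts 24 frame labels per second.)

10637 ÷ 24 = 443 full seconds, remainder 5 frames.
443 s = 0 h 7 min 23 s.
Timecode: 00:07:23:05.

00:07:23:05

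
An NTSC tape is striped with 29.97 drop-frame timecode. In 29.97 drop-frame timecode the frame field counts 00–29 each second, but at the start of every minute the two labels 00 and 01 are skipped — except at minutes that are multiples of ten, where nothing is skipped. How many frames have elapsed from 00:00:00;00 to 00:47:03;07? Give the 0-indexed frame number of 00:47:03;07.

Complete 10-minute blocks: 4, each 17982 frames → 71928.
Remaining 7 whole minutes in the current block: 1800 + 6 × 1798 = 12588 frames.
Within the current minute: 3 × 30 + 7 − 2 = 95 (labels ;00/;01 skipped at this minute). Total = 71928 + 12588 + 95 = 84611.

84611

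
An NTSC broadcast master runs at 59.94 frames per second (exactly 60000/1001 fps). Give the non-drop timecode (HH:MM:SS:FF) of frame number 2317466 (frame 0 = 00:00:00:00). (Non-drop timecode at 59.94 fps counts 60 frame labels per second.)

10:43:44:26

2317466 ÷ 60 = 38624 full seconds, remainder 26 frames.
38624 s = 10 h 43 min 44 s.
Timecode: 10:43:44:26.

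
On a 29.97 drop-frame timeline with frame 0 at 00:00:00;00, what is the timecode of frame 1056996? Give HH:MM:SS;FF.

09:47:48;14

Ten DF minutes hold 17982 frames, so frame 1056996 lies in block 58 (frames 1042956–1060937) with 14040 frames into that block.
The block's first minute is 1800 frames and the rest 1798 each; 14040 frames reaches minute 7, so 58 × 18 + 7 × 2 = 1058 labels have been skipped so far.
Adding those back, label number 1056996 + 1058 = 1058054 at 30 labels/s is 35268 s + 14 f = 9 h 47 min 48 s frame 14, i.e. 09:47:48;14.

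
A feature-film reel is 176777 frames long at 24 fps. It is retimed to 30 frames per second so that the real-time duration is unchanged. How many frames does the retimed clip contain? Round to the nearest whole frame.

Frames at target rate = 176777 × (30) / (24) = 883885/4 ≈ 220971.250.
Nearest whole frame: 220971.

220971 frames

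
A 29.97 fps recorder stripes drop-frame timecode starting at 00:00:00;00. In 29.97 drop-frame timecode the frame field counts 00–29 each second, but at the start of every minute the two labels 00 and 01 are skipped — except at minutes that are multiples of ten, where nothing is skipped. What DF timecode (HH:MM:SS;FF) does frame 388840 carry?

Ten DF minutes hold 17982 frames, so frame 388840 lies in block 21 (frames 377622–395603) with 11218 frames into that block.
The block's first minute is 1800 frames and the rest 1798 each; 11218 frames reaches minute 6, so 21 × 18 + 6 × 2 = 390 labels have been skipped so far.
Adding those back, label number 388840 + 390 = 389230 at 30 labels/s is 12974 s + 10 f = 3 h 36 min 14 s frame 10, i.e. 03:36:14;10.

03:36:14;10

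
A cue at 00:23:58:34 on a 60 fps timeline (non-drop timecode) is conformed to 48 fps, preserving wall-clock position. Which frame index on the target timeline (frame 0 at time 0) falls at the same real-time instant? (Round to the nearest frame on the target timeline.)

frame 69051

Source frame index: (0×3600 + 23×60 + 58) × 60 + 34 = 86314.
Real time: 86314 / (60) = 43157/30 s.
Target frame: (43157/30) × (48) = 345256/5 ≈ 69051.200 → 69051.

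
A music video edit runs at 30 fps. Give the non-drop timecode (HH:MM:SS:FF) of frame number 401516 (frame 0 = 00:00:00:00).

03:43:03:26

401516 ÷ 30 = 13383 full seconds, remainder 26 frames.
13383 s = 3 h 43 min 3 s.
Timecode: 03:43:03:26.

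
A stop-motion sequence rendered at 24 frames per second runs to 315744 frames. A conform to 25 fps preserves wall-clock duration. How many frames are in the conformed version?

Target frames = source frames × (target rate / source rate) = 315744 × (25)/(24) = 315744 × 25/24 = 328900.

328900 frames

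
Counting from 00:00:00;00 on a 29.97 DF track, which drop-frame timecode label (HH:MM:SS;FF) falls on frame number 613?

00:00:20;13

Each 10-minute DF block holds 10 × 60 × 30 − 9 × 2 = 17982 frames. 613 ÷ 17982 → 0 full blocks, remainder 613.
Within the partial block the first minute is 1800 frames and each further minute 1798, so 0 further minute boundaries passed. Total skipped labels = 18 × 0 + 2 × 0 = 0.
Non-drop label index = 613 + 0 = 613; at 30 labels/s that is 00:00:20:13, i.e. DF 00:00:20;13.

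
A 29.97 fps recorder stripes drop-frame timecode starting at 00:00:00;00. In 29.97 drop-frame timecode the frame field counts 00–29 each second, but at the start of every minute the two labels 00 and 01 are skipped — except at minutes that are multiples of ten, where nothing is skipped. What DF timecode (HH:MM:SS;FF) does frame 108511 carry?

01:00:20;19

Each 10-minute DF block holds 10 × 60 × 30 − 9 × 2 = 17982 frames. 108511 ÷ 17982 → 6 full blocks, remainder 619.
Within the partial block the first minute is 1800 frames and each further minute 1798, so 0 further minute boundaries passed. Total skipped labels = 18 × 6 + 2 × 0 = 108.
Non-drop label index = 108511 + 108 = 108619; at 30 labels/s that is 01:00:20:19, i.e. DF 01:00:20;19.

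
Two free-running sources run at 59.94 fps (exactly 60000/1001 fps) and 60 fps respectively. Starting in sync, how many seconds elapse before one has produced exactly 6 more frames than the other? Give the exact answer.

The gap grows by |60 − 60000/1001| = 60/1001 frames per second.
Time for a 6-frame gap: 6 ÷ (60/1001) = 100.1 s.

100.1 seconds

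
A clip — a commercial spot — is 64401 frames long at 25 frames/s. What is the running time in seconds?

2576.04 seconds

Running time = 64401 / (25) = 2576.04 s.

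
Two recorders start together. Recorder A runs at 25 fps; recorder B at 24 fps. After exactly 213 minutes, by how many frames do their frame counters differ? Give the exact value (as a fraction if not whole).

213 min = 12780 s.
A emits 25 × 12780 = 319500 frames; B emits 24 × 12780 = 306720.
Difference = 12780 frames; B is behind A.

12780 frames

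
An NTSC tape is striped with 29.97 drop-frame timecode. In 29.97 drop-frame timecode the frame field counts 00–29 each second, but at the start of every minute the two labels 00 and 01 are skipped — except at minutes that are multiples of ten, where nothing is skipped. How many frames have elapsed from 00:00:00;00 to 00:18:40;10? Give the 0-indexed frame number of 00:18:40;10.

33576

Complete 10-minute blocks: 1, each 17982 frames → 17982.
Remaining 8 whole minutes in the current block: 1800 + 7 × 1798 = 14386 frames.
Within the current minute: 40 × 30 + 10 − 2 = 1208 (labels ;00/;01 skipped at this minute). Total = 17982 + 14386 + 1208 = 33576.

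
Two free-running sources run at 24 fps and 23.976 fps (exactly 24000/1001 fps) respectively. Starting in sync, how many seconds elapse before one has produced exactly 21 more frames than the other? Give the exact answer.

875.875 seconds

The gap grows by |24000/1001 − 24| = 24/1001 frames per second.
Time for a 21-frame gap: 21 ÷ (24/1001) = 875.875 s.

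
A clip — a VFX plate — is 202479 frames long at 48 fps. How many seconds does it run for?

4218.3125 seconds

Running time = 202479 / (48) = 4218.3125 s.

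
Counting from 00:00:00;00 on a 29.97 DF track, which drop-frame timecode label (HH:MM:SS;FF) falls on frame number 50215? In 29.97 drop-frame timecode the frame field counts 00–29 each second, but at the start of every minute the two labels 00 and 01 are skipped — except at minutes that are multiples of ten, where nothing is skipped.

Each 10-minute DF block holds 10 × 60 × 30 − 9 × 2 = 17982 frames. 50215 ÷ 17982 → 2 full blocks, remainder 14251.
Within the partial block the first minute is 1800 frames and each further minute 1798, so 7 further minute boundaries passed. Total skipped labels = 18 × 2 + 2 × 7 = 50.
Non-drop label index = 50215 + 50 = 50265; at 30 labels/s that is 00:27:55:15, i.e. DF 00:27:55;15.

00:27:55;15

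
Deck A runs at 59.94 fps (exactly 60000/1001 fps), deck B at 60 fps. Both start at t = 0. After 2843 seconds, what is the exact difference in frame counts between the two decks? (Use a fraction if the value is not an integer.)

170580/1001 frames

A emits 60000/1001 × 2843 = 170580000/1001 frames; B emits 60 × 2843 = 170580.
Difference = 170580/1001 frames (≈ 170.4096); B is ahead of A.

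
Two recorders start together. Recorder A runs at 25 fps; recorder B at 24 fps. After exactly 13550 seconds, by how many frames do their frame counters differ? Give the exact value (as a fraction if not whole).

13550 frames

A emits 25 × 13550 = 338750 frames; B emits 24 × 13550 = 325200.
Difference = 13550 frames; B is behind A.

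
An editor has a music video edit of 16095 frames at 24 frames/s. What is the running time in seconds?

670.625 seconds

Running time = 16095 / (24) = 670.625 s.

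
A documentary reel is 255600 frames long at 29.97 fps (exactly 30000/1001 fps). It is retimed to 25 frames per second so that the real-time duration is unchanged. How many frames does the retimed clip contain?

Target frames = source frames × (target rate / source rate) = 255600 × (25)/(30000/1001) = 255600 × 1001/1200 = 213213.

213213 frames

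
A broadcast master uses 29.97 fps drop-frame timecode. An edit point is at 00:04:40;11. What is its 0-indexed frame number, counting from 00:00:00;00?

As if non-drop at 30 labels/s: (0 × 3600 + 4 × 60 + 40) × 30 + 11 = 8411.
Minute boundaries passed: 4; those not divisible by 10: 4 − 0 = 4; dropped labels = 2 × 4 = 8.
Actual frame index = 8411 − 8 = 8403.

8403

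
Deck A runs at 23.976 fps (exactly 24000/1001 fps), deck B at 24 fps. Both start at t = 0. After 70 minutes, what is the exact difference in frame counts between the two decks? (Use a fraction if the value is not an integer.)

14400/143 frames

70 min = 4200 s.
A emits 24000/1001 × 4200 = 14400000/143 frames; B emits 24 × 4200 = 100800.
Difference = 14400/143 frames (≈ 100.6993); B is ahead of A.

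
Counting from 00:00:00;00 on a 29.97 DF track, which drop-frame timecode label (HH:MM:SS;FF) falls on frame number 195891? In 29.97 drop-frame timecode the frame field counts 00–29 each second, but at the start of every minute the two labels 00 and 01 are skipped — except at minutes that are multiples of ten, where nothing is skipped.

Ten DF minutes hold 17982 frames, so frame 195891 lies in block 10 (frames 179820–197801) with 16071 frames into that block.
The block's first minute is 1800 frames and the rest 1798 each; 16071 frames reaches minute 8, so 10 × 18 + 8 × 2 = 196 labels have been skipped so far.
Adding those back, label number 195891 + 196 = 196087 at 30 labels/s is 6536 s + 7 f = 1 h 48 min 56 s frame 7, i.e. 01:48:56;07.

01:48:56;07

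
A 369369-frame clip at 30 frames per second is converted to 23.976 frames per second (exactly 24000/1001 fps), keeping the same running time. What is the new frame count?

Target frames = source frames × (target rate / source rate) = 369369 × (24000/1001)/(30) = 369369 × 800/1001 = 295200.

295200 frames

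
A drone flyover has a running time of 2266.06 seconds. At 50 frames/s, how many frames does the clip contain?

Frames = 2266.06 × 50 = 113303.

113303 frames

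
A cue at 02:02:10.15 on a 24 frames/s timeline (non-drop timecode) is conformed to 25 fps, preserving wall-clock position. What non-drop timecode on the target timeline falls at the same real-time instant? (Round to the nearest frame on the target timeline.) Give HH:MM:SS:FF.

Source frame index: (2×3600 + 2×60 + 10) × 24 + 15 = 175935.
Real time: 175935 / (24) = 58645/8 s.
Target frame: (58645/8) × (25) = 1466125/8 ≈ 183265.625 → 183266.
At 25 labels/s: frame 183266 → 02:02:10:16.

02:02:10:16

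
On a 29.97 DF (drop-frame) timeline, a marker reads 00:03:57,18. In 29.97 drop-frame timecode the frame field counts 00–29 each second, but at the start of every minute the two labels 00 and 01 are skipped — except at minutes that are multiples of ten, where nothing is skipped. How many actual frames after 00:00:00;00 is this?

7122

As if non-drop at 30 labels/s: (0 × 3600 + 3 × 60 + 57) × 30 + 18 = 7128.
Minute boundaries passed: 3; those not divisible by 10: 3 − 0 = 3; dropped labels = 2 × 3 = 6.
Actual frame index = 7128 − 6 = 7122.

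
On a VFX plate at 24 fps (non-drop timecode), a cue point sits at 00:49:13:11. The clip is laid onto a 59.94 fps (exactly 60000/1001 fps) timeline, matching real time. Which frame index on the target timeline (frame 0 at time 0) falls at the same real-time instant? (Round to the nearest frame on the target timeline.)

frame 177030

Source frame index: (0×3600 + 49×60 + 13) × 24 + 11 = 70883.
Real time: 70883 / (24) = 70883/24 s.
Target frame: (70883/24) × (60000/1001) = 177207500/1001 ≈ 177030.470 → 177030.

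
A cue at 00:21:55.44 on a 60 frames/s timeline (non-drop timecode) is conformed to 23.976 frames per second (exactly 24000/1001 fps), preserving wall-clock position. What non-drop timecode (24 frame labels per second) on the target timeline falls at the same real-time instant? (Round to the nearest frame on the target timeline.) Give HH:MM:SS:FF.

00:21:54:10

Source frame index: (0×3600 + 21×60 + 55) × 60 + 44 = 78944.
Real time: 78944 / (60) = 19736/15 s.
Target frame: (19736/15) × (24000/1001) = 31577600/1001 ≈ 31546.054 → 31546.
At 24 labels/s: frame 31546 → 00:21:54:10.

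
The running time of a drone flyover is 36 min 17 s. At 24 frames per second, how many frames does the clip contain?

36 min 17 s = 2177 s.
Frames = 2177 × 24 = 52248.

52248 frames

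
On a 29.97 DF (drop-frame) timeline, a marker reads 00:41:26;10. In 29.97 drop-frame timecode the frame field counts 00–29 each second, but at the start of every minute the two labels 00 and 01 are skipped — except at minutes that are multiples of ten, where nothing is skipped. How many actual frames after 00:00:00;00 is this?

74516

Complete 10-minute blocks: 4, each 17982 frames → 71928.
Remaining 1 whole minute in the current block: 1800 + 0 × 1798 = 1800 frames.
Within the current minute: 26 × 30 + 10 − 2 = 788 (labels ;00/;01 skipped at this minute). Total = 71928 + 1800 + 788 = 74516.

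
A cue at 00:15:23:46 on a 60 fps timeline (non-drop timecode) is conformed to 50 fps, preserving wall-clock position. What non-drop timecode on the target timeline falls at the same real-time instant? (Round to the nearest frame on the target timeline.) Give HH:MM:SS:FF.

Source frame index: (0×3600 + 15×60 + 23) × 60 + 46 = 55426.
Real time: 55426 / (60) = 27713/30 s.
Target frame: (27713/30) × (50) = 138565/3 ≈ 46188.333 → 46188.
At 50 labels/s: frame 46188 → 00:15:23:38.

00:15:23:38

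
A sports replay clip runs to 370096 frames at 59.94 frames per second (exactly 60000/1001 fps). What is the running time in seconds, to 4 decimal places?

6174.4349 seconds

Running time = 370096 × 1001/60000 = 23154131/3750 s ≈ 6174.4349 s.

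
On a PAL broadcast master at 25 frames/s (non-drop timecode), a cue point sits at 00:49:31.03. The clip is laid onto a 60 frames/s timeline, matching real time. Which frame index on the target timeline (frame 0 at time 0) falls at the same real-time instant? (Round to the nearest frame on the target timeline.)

frame 178267

Source frame index: (0×3600 + 49×60 + 31) × 25 + 3 = 74278.
Real time: 74278 / (25) = 74278/25 s.
Target frame: (74278/25) × (60) = 891336/5 ≈ 178267.200 → 178267.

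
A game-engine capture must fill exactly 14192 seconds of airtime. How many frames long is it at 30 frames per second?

Frames = 14192 × 30 = 425760.

425760 frames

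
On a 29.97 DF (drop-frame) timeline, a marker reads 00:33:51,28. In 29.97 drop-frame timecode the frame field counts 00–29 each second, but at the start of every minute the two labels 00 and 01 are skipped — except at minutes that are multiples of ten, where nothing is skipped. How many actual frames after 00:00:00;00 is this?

60898

As if non-drop at 30 labels/s: (0 × 3600 + 33 × 60 + 51) × 30 + 28 = 60958.
Minute boundaries passed: 33; those not divisible by 10: 33 − 3 = 30; dropped labels = 2 × 30 = 60.
Actual frame index = 60958 − 60 = 60898.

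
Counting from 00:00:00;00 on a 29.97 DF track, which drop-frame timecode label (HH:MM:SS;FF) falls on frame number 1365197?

12:39:12;05

Ten DF minutes hold 17982 frames, so frame 1365197 lies in block 75 (frames 1348650–1366631) with 16547 frames into that block.
The block's first minute is 1800 frames and the rest 1798 each; 16547 frames reaches minute 9, so 75 × 18 + 9 × 2 = 1368 labels have been skipped so far.
Adding those back, label number 1365197 + 1368 = 1366565 at 30 labels/s is 45552 s + 5 f = 12 h 39 min 12 s frame 5, i.e. 12:39:12;05.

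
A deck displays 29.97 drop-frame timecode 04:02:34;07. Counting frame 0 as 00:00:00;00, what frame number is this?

As if non-drop at 30 labels/s: (4 × 3600 + 2 × 60 + 34) × 30 + 7 = 436627.
Minute boundaries passed: 242; those not divisible by 10: 242 − 24 = 218; dropped labels = 2 × 218 = 436.
Actual frame index = 436627 − 436 = 436191.

436191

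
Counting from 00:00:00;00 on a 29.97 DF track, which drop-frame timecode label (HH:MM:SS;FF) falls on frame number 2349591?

21:46:38;03

Ten DF minutes hold 17982 frames, so frame 2349591 lies in block 130 (frames 2337660–2355641) with 11931 frames into that block.
The block's first minute is 1800 frames and the rest 1798 each; 11931 frames reaches minute 6, so 130 × 18 + 6 × 2 = 2352 labels have been skipped so far.
Adding those back, label number 2349591 + 2352 = 2351943 at 30 labels/s is 78398 s + 3 f = 21 h 46 min 38 s frame 3, i.e. 21:46:38;03.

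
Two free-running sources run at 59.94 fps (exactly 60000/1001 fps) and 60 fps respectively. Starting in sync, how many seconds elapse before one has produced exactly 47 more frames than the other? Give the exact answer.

The gap grows by |60 − 60000/1001| = 60/1001 frames per second.
Time for a 47-frame gap: 47 ÷ (60/1001) = 47047/60 s.

47047/60 seconds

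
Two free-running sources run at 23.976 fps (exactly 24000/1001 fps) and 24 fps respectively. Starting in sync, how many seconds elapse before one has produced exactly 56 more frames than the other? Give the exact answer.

The gap grows by |24 − 24000/1001| = 24/1001 frames per second.
Time for a 56-frame gap: 56 ÷ (24/1001) = 7007/3 s.

7007/3 seconds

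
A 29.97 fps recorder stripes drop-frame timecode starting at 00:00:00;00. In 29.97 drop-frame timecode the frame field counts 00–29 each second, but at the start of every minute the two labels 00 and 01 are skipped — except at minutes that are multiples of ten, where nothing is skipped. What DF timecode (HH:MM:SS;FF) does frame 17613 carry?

00:09:47;21

Ten DF minutes hold 17982 frames, so frame 17613 lies in block 0 (frames 0–17981) with 17613 frames into that block.
The block's first minute is 1800 frames and the rest 1798 each; 17613 frames reaches minute 9, so 0 × 18 + 9 × 2 = 18 labels have been skipped so far.
Adding those back, label number 17613 + 18 = 17631 at 30 labels/s is 587 s + 21 f = 0 h 9 min 47 s frame 21, i.e. 00:09:47;21.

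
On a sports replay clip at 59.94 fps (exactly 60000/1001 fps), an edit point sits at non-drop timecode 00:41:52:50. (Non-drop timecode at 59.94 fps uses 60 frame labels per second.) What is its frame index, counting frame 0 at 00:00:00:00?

Total seconds to the label: (0 × 3600 + 41 × 60 + 52) = 2512.
Frame index = 2512 × 60 + 50 = 150770.

frame 150770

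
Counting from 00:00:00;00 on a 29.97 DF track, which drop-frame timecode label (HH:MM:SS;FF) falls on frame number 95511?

00:53:06;27

Ten DF minutes hold 17982 frames, so frame 95511 lies in block 5 (frames 89910–107891) with 5601 frames into that block.
The block's first minute is 1800 frames and the rest 1798 each; 5601 frames reaches minute 3, so 5 × 18 + 3 × 2 = 96 labels have been skipped so far.
Adding those back, label number 95511 + 96 = 95607 at 30 labels/s is 3186 s + 27 f = 0 h 53 min 6 s frame 27, i.e. 00:53:06;27.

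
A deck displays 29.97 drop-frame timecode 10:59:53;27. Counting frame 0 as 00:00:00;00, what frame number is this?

As if non-drop at 30 labels/s: (10 × 3600 + 59 × 60 + 53) × 30 + 27 = 1187817.
Minute boundaries passed: 659; those not divisible by 10: 659 − 65 = 594; dropped labels = 2 × 594 = 1188.
Actual frame index = 1187817 − 1188 = 1186629.

1186629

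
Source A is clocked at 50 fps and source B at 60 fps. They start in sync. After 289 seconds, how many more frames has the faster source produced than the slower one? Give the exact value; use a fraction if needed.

2890 frames

A emits 50 × 289 = 14450 frames; B emits 60 × 289 = 17340.
Difference = 2890 frames; B is ahead of A.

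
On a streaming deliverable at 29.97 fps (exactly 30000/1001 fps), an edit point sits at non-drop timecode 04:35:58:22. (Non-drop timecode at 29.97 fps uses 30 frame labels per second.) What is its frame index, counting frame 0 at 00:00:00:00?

Total seconds to the label: (4 × 3600 + 35 × 60 + 58) = 16558.
Frame index = 16558 × 30 + 22 = 496762.

496762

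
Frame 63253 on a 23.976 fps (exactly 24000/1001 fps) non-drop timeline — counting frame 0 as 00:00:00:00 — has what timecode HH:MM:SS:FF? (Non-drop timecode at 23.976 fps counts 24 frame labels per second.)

00:43:55:13

63253 ÷ 24 = 2635 full seconds, remainder 13 frames.
2635 s = 0 h 43 min 55 s.
Timecode: 00:43:55:13.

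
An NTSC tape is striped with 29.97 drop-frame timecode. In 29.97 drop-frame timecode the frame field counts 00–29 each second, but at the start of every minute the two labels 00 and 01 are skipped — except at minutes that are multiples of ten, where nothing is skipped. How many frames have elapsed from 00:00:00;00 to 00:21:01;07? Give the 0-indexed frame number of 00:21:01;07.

Complete 10-minute blocks: 2, each 17982 frames → 35964.
Remaining 1 whole minute in the current block: 1800 + 0 × 1798 = 1800 frames.
Within the current minute: 1 × 30 + 7 − 2 = 35 (labels ;00/;01 skipped at this minute). Total = 35964 + 1800 + 35 = 37799.

37799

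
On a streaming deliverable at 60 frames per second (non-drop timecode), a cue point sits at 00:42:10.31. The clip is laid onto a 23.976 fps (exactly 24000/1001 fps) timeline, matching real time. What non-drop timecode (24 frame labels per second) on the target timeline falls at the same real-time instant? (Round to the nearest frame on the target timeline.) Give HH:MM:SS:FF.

00:42:08:00

Source frame index: (0×3600 + 42×60 + 10) × 60 + 31 = 151831.
Real time: 151831 / (60) = 151831/60 s.
Target frame: (151831/60) × (24000/1001) = 60732400/1001 ≈ 60671.728 → 60672.
At 24 labels/s: frame 60672 → 00:42:08:00.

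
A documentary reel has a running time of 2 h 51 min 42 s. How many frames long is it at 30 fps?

309060 frames

2 h 51 min 42 s = 10302 s.
Frames = 10302 × 30 = 309060.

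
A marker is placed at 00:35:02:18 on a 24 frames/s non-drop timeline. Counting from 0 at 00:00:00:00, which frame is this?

Total seconds to the label: (0 × 3600 + 35 × 60 + 2) = 2102.
Frame index = 2102 × 24 + 18 = 50466.

frame 50466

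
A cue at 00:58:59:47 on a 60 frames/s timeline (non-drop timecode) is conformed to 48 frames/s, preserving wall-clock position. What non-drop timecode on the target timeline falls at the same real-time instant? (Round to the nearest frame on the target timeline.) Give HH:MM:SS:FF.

Source frame index: (0×3600 + 58×60 + 59) × 60 + 47 = 212387.
Real time: 212387 / (60) = 212387/60 s.
Target frame: (212387/60) × (48) = 849548/5 ≈ 169909.600 → 169910.
At 48 labels/s: frame 169910 → 00:58:59:38.

00:58:59:38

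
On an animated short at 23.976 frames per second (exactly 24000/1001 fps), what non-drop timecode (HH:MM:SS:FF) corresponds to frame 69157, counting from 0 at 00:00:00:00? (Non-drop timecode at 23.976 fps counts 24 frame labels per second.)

00:48:01:13

69157 ÷ 24 = 2881 full seconds, remainder 13 frames.
2881 s = 0 h 48 min 1 s.
Timecode: 00:48:01:13.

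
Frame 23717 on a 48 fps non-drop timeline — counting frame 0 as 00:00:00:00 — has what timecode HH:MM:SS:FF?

23717 ÷ 48 = 494 full seconds, remainder 5 frames.
494 s = 0 h 8 min 14 s.
Timecode: 00:08:14:05.

00:08:14:05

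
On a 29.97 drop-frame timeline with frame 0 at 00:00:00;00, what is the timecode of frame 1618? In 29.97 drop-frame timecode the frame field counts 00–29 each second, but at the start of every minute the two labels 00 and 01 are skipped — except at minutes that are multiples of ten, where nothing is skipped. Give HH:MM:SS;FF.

Each 10-minute DF block holds 10 × 60 × 30 − 9 × 2 = 17982 frames. 1618 ÷ 17982 → 0 full blocks, remainder 1618.
Within the partial block the first minute is 1800 frames and each further minute 1798, so 0 further minute boundaries passed. Total skipped labels = 18 × 0 + 2 × 0 = 0.
Non-drop label index = 1618 + 0 = 1618; at 30 labels/s that is 00:00:53:28, i.e. DF 00:00:53;28.

00:00:53;28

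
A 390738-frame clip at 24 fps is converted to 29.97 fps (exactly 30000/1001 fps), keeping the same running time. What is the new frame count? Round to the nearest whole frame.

Frames at target rate = 390738 × (30000/1001) / (24) = 488422500/1001 ≈ 487934.565.
Nearest whole frame: 487935.

487935 frames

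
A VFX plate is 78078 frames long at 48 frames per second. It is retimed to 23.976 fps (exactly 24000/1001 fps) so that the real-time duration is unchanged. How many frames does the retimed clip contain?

Target frames = source frames × (target rate / source rate) = 78078 × (24000/1001)/(48) = 78078 × 500/1001 = 39000.

39000 frames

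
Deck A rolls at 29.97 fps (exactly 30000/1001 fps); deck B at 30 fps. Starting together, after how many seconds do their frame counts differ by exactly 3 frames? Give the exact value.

100.1 seconds

The gap grows by |30 − 30000/1001| = 30/1001 frames per second.
Time for a 3-frame gap: 3 ÷ (30/1001) = 100.1 s.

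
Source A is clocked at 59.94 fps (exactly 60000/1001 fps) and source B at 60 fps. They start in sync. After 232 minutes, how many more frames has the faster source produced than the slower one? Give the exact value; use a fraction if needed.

835200/1001 frames

232 min = 13920 s.
A emits 60000/1001 × 13920 = 835200000/1001 frames; B emits 60 × 13920 = 835200.
Difference = 835200/1001 frames (≈ 834.3656); B is ahead of A.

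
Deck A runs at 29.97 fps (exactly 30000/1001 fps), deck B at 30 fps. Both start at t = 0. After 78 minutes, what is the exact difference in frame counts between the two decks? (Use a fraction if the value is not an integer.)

78 min = 4680 s.
A emits 30000/1001 × 4680 = 10800000/77 frames; B emits 30 × 4680 = 140400.
Difference = 10800/77 frames (≈ 140.2597); B is ahead of A.

10800/77 frames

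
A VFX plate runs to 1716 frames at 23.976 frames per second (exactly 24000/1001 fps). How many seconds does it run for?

Running time = 1716 / (24000/1001) = 71.5715 s.

71.5715 seconds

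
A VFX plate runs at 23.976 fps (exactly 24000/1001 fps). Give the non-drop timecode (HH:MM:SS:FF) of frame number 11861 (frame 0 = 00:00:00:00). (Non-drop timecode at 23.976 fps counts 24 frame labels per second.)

00:08:14:05

11861 ÷ 24 = 494 full seconds, remainder 5 frames.
494 s = 0 h 8 min 14 s.
Timecode: 00:08:14:05.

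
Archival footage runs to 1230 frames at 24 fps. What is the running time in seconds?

51.25 seconds

Running time = 1230 / (24) = 51.25 s.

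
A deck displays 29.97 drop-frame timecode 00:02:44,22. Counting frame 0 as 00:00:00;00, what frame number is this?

Complete 10-minute blocks: 0, each 17982 frames → 0.
Remaining 2 whole minutes in the current block: 1800 + 1 × 1798 = 3598 frames.
Within the current minute: 44 × 30 + 22 − 2 = 1340 (labels ;00/;01 skipped at this minute). Total = 0 + 3598 + 1340 = 4938.

4938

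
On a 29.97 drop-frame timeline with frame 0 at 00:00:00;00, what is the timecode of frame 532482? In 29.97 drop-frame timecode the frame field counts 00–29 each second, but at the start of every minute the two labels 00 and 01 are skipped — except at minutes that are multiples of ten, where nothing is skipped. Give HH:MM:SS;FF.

Each 10-minute DF block holds 10 × 60 × 30 − 9 × 2 = 17982 frames. 532482 ÷ 17982 → 29 full blocks, remainder 11004.
Within the partial block the first minute is 1800 frames and each further minute 1798, so 6 further minute boundaries passed. Total skipped labels = 18 × 29 + 2 × 6 = 534.
Non-drop label index = 532482 + 534 = 533016; at 30 labels/s that is 04:56:07:06, i.e. DF 04:56:07;06.

04:56:07;06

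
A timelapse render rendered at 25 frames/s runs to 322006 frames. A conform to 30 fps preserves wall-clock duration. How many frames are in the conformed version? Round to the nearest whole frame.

Frames at target rate = 322006 × (30) / (25) = 1932036/5 ≈ 386407.200.
Nearest whole frame: 386407.

386407 frames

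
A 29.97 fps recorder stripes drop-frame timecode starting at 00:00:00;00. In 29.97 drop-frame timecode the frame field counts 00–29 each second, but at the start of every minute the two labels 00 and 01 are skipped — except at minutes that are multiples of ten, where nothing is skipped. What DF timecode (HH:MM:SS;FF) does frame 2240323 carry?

Each 10-minute DF block holds 10 × 60 × 30 − 9 × 2 = 17982 frames. 2240323 ÷ 17982 → 124 full blocks, remainder 10555.
Within the partial block the first minute is 1800 frames and each further minute 1798, so 5 further minute boundaries passed. Total skipped labels = 18 × 124 + 2 × 5 = 2242.
Non-drop label index = 2240323 + 2242 = 2242565; at 30 labels/s that is 20:45:52:05, i.e. DF 20:45:52;05.

20:45:52;05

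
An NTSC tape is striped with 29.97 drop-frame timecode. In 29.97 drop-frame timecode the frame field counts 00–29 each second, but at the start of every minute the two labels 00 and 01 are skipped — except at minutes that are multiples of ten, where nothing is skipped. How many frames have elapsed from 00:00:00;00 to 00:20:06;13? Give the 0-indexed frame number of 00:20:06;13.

Complete 10-minute blocks: 2, each 17982 frames → 35964.
Remaining 0 whole minutes in the current block: 0 frames.
Within the current minute: 6 × 30 + 13 = 193. Total = 35964 + 0 + 193 = 36157.

36157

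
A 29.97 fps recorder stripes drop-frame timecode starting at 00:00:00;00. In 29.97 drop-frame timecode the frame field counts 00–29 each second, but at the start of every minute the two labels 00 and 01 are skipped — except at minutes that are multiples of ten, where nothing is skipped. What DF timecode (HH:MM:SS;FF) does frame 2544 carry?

Each 10-minute DF block holds 10 × 60 × 30 − 9 × 2 = 17982 frames. 2544 ÷ 17982 → 0 full blocks, remainder 2544.
Within the partial block the first minute is 1800 frames and each further minute 1798, so 1 further minute boundary passed. Total skipped labels = 18 × 0 + 2 × 1 = 2.
Non-drop label index = 2544 + 2 = 2546; at 30 labels/s that is 00:01:24:26, i.e. DF 00:01:24;26.

00:01:24;26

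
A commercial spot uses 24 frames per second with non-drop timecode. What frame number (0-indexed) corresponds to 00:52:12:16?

Total seconds to the label: (0 × 3600 + 52 × 60 + 12) = 3132.
Frame index = 3132 × 24 + 16 = 75184.

75184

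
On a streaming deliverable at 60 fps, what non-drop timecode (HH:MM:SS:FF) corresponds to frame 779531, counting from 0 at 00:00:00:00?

779531 ÷ 60 = 12992 full seconds, remainder 11 frames.
12992 s = 3 h 36 min 32 s.
Timecode: 03:36:32:11.

03:36:32:11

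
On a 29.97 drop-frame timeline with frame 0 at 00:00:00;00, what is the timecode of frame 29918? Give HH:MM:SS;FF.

00:16:38;08

Each 10-minute DF block holds 10 × 60 × 30 − 9 × 2 = 17982 frames. 29918 ÷ 17982 → 1 full block, remainder 11936.
Within the partial block the first minute is 1800 frames and each further minute 1798, so 6 further minute boundaries passed. Total skipped labels = 18 × 1 + 2 × 6 = 30.
Non-drop label index = 29918 + 30 = 29948; at 30 labels/s that is 00:16:38:08, i.e. DF 00:16:38;08.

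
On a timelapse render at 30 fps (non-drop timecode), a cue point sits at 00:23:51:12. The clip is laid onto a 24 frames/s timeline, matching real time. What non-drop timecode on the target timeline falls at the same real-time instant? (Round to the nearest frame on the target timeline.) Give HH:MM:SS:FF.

00:23:51:10

Source frame index: (0×3600 + 23×60 + 51) × 30 + 12 = 42942.
Real time: 42942 / (30) = 7157/5 s.
Target frame: (7157/5) × (24) = 171768/5 ≈ 34353.600 → 34354.
At 24 labels/s: frame 34354 → 00:23:51:10.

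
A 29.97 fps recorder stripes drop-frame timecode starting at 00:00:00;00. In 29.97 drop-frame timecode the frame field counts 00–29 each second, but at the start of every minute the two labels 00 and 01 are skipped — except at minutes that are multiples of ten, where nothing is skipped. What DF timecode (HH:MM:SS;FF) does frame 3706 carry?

Ten DF minutes hold 17982 frames, so frame 3706 lies in block 0 (frames 0–17981) with 3706 frames into that block.
The block's first minute is 1800 frames and the rest 1798 each; 3706 frames reaches minute 2, so 0 × 18 + 2 × 2 = 4 labels have been skipped so far.
Adding those back, label number 3706 + 4 = 3710 at 30 labels/s is 123 s + 20 f = 0 h 2 min 3 s frame 20, i.e. 00:02:03;20.

00:02:03;20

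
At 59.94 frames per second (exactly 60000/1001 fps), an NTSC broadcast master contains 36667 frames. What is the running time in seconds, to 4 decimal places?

611.7278 seconds

Running time = 36667 × 1001/60000 = 36703667/60000 s ≈ 611.7278 s.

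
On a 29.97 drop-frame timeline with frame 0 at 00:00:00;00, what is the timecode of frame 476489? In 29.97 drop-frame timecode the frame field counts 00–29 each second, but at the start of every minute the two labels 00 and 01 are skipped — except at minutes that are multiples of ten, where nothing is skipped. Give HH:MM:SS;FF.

04:24:58;25

Each 10-minute DF block holds 10 × 60 × 30 − 9 × 2 = 17982 frames. 476489 ÷ 17982 → 26 full blocks, remainder 8957.
Within the partial block the first minute is 1800 frames and each further minute 1798, so 4 further minute boundaries passed. Total skipped labels = 18 × 26 + 2 × 4 = 476.
Non-drop label index = 476489 + 476 = 476965; at 30 labels/s that is 04:24:58:25, i.e. DF 04:24:58;25.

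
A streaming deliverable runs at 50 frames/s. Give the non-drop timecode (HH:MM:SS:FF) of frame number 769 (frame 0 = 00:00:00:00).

00:00:15:19

769 ÷ 50 = 15 full seconds, remainder 19 frames.
15 s = 0 h 0 min 15 s.
Timecode: 00:00:15:19.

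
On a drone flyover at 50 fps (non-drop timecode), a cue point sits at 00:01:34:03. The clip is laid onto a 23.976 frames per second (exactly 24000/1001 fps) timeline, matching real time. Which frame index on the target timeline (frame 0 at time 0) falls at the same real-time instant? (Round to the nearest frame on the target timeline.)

Source frame index: (0×3600 + 1×60 + 34) × 50 + 3 = 4703.
Real time: 4703 / (50) = 4703/50 s.
Target frame: (4703/50) × (24000/1001) = 2257440/1001 ≈ 2255.185 → 2255.

frame 2255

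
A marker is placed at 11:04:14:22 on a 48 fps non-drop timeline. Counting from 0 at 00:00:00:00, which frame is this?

frame 1913014

Total seconds to the label: (11 × 3600 + 4 × 60 + 14) = 39854.
Frame index = 39854 × 48 + 22 = 1913014.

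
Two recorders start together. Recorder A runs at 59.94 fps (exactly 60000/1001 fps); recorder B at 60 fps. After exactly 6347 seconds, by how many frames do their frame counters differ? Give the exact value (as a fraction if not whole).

34620/91 frames

A emits 60000/1001 × 6347 = 34620000/91 frames; B emits 60 × 6347 = 380820.
Difference = 34620/91 frames (≈ 380.4396); B is ahead of A.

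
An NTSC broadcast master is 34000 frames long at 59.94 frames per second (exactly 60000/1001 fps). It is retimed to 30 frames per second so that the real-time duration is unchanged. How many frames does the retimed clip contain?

Target frames = source frames × (target rate / source rate) = 34000 × (30)/(60000/1001) = 34000 × 1001/2000 = 17017.

17017 frames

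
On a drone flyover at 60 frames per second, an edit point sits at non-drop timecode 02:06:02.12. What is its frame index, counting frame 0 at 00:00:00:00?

453732

Total seconds to the label: (2 × 3600 + 6 × 60 + 2) = 7562.
Frame index = 7562 × 60 + 12 = 453732.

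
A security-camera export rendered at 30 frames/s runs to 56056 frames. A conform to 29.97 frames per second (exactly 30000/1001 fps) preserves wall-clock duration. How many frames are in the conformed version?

Target frames = source frames × (target rate / source rate) = 56056 × (30000/1001)/(30) = 56056 × 1000/1001 = 56000.

56000 frames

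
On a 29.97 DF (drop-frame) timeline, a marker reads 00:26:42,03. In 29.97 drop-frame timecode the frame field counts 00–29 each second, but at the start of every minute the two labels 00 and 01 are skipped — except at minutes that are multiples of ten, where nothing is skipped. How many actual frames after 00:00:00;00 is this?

48015

As if non-drop at 30 labels/s: (0 × 3600 + 26 × 60 + 42) × 30 + 3 = 48063.
Minute boundaries passed: 26; those not divisible by 10: 26 − 2 = 24; dropped labels = 2 × 24 = 48.
Actual frame index = 48063 − 48 = 48015.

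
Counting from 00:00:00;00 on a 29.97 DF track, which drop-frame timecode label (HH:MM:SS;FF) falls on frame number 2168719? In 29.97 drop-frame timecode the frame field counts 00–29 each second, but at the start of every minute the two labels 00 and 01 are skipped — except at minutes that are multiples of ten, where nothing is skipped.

Ten DF minutes hold 17982 frames, so frame 2168719 lies in block 120 (frames 2157840–2175821) with 10879 frames into that block.
The block's first minute is 1800 frames and the rest 1798 each; 10879 frames reaches minute 6, so 120 × 18 + 6 × 2 = 2172 labels have been skipped so far.
Adding those back, label number 2168719 + 2172 = 2170891 at 30 labels/s is 72363 s + 1 f = 20 h 6 min 3 s frame 1, i.e. 20:06:03;01.

20:06:03;01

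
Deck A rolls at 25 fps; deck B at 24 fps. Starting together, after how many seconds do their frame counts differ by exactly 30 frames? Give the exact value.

The gap grows by |24 − 25| = 1 frame per second.
Time for a 30-frame gap: 30 ÷ (1) = 30 s.

30 seconds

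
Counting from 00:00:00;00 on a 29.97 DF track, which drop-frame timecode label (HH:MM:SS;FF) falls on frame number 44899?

Ten DF minutes hold 17982 frames, so frame 44899 lies in block 2 (frames 35964–53945) with 8935 frames into that block.
The block's first minute is 1800 frames and the rest 1798 each; 8935 frames reaches minute 4, so 2 × 18 + 4 × 2 = 44 labels have been skipped so far.
Adding those back, label number 44899 + 44 = 44943 at 30 labels/s is 1498 s + 3 f = 0 h 24 min 58 s frame 3, i.e. 00:24:58;03.

00:24:58;03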